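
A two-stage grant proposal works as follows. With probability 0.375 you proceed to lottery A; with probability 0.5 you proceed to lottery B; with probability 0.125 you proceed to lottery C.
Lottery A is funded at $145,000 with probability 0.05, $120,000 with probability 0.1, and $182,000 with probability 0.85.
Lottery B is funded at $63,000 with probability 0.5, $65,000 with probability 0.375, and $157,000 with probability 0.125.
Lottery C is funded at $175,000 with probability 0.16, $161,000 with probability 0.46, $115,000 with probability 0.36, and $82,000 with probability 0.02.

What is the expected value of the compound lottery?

EV(A) = 0.05 × 145000 + 0.1 × 120000 + 0.85 × 182000 = 7250 + 12000 + 154700 = 173950
EV(B) = 0.5 × 63000 + 0.375 × 65000 + 0.125 × 157000 = 31500 + 24375 + 19625 = 75500
EV(C) = 0.16 × 175000 + 0.46 × 161000 + 0.36 × 115000 + 0.02 × 82000 = 28000 + 74060 + 41400 + 1640 = 145100
Overall = 0.375 × 173950 + 0.5 × 75500 + 0.125 × 145100 = 65231.25 + 37750 + 18137.5 = 121118.75

$121,118.75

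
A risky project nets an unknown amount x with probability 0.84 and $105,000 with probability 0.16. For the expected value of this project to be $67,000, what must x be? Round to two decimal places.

0.84·x + 0.16·105000 = 67000
0.84·x = 67000 − 16800 = 50200
x = 50200 / 0.84 = 59761.9048

x = $59,761.90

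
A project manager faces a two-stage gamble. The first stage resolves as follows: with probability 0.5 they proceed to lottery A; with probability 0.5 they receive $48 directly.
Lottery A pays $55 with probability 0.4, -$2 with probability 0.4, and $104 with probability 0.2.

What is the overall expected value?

$45

EV(A) = 0.4 × 55 + 0.4 × (-2) + 0.2 × 104 = 22 − 0.8 + 20.8 = 42
Branch B: 48 (certain)
Overall = 0.5 × 42 + 0.5 × 48 = 21 + 24 = 45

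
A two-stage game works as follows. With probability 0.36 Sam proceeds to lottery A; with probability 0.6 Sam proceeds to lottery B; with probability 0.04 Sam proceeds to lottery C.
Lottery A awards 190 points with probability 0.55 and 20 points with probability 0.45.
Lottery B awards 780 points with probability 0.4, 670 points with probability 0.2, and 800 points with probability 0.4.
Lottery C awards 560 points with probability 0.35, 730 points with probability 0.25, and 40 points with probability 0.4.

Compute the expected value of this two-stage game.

516.24 points

EV(A) = 0.55 × 190 + 0.45 × 20 = 104.5 + 9 = 113.5
EV(B) = 0.4 × 780 + 0.2 × 670 + 0.4 × 800 = 312 + 134 + 320 = 766
EV(C) = 0.35 × 560 + 0.25 × 730 + 0.4 × 40 = 196 + 182.5 + 16 = 394.5
Overall = 0.36 × 113.5 + 0.6 × 766 + 0.04 × 394.5 = 40.86 + 459.6 + 15.78 = 516.24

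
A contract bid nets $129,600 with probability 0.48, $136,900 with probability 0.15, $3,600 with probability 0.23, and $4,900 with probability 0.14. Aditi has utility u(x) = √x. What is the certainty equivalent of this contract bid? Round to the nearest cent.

$63,453.61

E[u] = 0.48·√129600 + 0.15·√136900 + 0.23·√3600 + 0.14·√4900 = 0.48·360 + 0.15·370 + 0.23·60 + 0.14·70 = 251.9
CE = (251.9)² = 63453.61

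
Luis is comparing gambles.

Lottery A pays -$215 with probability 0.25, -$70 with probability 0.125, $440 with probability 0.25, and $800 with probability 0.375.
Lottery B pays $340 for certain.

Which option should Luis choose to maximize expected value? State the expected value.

Lottery A ($347.50)

Lottery A = 0.25 × (-215) + 0.125 × (-70) + 0.25 × 440 + 0.375 × 800 = -53.75 − 8.75 + 110 + 300 = 347.5
Lottery B: 340 (certain)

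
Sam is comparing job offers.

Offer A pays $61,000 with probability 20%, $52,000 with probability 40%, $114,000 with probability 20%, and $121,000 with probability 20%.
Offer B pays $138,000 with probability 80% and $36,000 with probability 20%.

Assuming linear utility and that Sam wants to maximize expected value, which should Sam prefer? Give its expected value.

Offer A = 0.2 × 61000 + 0.4 × 52000 + 0.2 × 114000 + 0.2 × 121000 = 12200 + 20800 + 22800 + 24200 = 80000
Offer B = 0.8 × 138000 + 0.2 × 36000 = 110400 + 7200 = 117600

Offer B ($117,600)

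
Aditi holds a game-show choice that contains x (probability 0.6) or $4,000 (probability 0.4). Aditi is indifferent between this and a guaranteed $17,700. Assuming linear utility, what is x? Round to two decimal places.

0.6·x + 0.4·4000 = 17700
0.6·x = 17700 − 1600 = 16100
x = 16100 / 0.6 = 26833.3333

x = $26,833.33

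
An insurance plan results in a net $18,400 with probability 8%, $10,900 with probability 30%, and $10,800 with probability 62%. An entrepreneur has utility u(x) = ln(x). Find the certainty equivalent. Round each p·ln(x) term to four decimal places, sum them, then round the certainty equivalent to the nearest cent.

E[u] = 0.08·ln(18400) + 0.3·ln(10900) + 0.62·ln(10800) = 0.7856 + 2.7890 + 5.7581 = 9.3327
CE = e^9.3327 ≈ 11301.60

$11,301.60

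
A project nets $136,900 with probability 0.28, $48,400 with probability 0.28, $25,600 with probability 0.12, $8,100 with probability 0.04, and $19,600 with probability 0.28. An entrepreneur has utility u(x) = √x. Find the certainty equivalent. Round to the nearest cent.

E[u] = 0.28·√136900 + 0.28·√48400 + 0.12·√25600 + 0.04·√8100 + 0.28·√19600 = 0.28·370 + 0.28·220 + 0.12·160 + 0.04·90 + 0.28·140 = 227.2
CE = (227.2)² = 51619.84

$51,619.84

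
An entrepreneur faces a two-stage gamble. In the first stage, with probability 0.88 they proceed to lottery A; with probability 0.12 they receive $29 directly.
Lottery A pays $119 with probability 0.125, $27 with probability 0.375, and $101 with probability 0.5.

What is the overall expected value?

EV(A) = 0.125 × 119 + 0.375 × 27 + 0.5 × 101 = 14.875 + 10.125 + 50.5 = 75.5
Branch B: 29 (certain)
Overall = 0.88 × 75.5 + 0.12 × 29 = 66.44 + 3.48 = 69.92

$69.92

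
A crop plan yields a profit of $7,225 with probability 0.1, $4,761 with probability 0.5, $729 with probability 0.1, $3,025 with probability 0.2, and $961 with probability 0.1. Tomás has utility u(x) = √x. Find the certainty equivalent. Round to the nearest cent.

E[u] = 0.1·√7225 + 0.5·√4761 + 0.1·√729 + 0.2·√3025 + 0.1·√961 = 0.1·85 + 0.5·69 + 0.1·27 + 0.2·55 + 0.1·31 = 59.8
CE = (59.8)² = 3576.04

$3,576.04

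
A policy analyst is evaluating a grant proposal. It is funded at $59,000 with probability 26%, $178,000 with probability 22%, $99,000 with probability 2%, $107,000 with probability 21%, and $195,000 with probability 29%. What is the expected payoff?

$135,500

EV = 0.26 × 59000 + 0.22 × 178000 + 0.02 × 99000 + 0.21 × 107000 + 0.29 × 195000 = 15340 + 39160 + 1980 + 22470 + 56550 = 135500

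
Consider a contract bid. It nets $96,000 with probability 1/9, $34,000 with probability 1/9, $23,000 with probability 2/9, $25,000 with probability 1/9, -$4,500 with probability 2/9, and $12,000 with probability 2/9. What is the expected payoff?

$24,000

EV = 1/9 × 96000 + 1/9 × 34000 + 2/9 × 23000 + 1/9 × 25000 + 2/9 × (-4500) + 2/9 × 12000 = 10666.6667 + 3777.7778 + 5111.1111 + 2777.7778 − 1000 + 2666.6667 = 24000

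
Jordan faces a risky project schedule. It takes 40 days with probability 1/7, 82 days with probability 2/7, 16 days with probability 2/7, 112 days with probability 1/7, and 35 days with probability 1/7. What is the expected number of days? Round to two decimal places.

EV = 1/7 × 40 + 2/7 × 82 + 2/7 × 16 + 1/7 × 112 + 1/7 × 35 = 5.7143 + 23.4286 + 4.5714 + 16 + 5 = 54.7143

54.71 days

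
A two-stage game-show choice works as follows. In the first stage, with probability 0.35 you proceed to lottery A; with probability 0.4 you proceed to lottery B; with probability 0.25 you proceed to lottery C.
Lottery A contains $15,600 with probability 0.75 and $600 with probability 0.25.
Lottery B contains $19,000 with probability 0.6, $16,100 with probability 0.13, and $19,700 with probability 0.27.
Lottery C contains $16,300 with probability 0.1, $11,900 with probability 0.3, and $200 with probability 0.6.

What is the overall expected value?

EV(A) = 0.75 × 15600 + 0.25 × 600 = 11700 + 150 = 11850
EV(B) = 0.6 × 19000 + 0.13 × 16100 + 0.27 × 19700 = 11400 + 2093 + 5319 = 18812
EV(C) = 0.1 × 16300 + 0.3 × 11900 + 0.6 × 200 = 1630 + 3570 + 120 = 5320
Overall = 0.35 × 11850 + 0.4 × 18812 + 0.25 × 5320 = 4147.5 + 7524.8 + 1330 = 13002.3

$13,002.30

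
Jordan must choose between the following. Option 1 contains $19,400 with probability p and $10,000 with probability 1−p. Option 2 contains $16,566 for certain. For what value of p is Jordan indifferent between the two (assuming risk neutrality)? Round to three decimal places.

p = 0.699

p·19400 + (1−p)·10000 = 16566
9400p + 10000 = 16566
p = (16566 − 10000) / 9400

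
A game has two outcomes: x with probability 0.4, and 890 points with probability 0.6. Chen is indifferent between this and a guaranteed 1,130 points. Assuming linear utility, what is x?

x = 1,490 points

0.4·x + 0.6·890 = 1130
0.4·x = 1130 − 534 = 596
x = 596 / 0.4 = 1490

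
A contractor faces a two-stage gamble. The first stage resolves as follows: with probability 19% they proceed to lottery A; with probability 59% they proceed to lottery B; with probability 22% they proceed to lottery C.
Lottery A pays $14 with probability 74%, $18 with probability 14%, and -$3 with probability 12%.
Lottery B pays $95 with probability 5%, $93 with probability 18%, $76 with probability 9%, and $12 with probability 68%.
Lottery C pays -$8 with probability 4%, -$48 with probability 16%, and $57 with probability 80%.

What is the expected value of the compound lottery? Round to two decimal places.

EV(A) = 0.74 × 14 + 0.14 × 18 + 0.12 × (-3) = 10.36 + 2.52 − 0.36 = 12.52
EV(B) = 0.05 × 95 + 0.18 × 93 + 0.09 × 76 + 0.68 × 12 = 4.75 + 16.74 + 6.84 + 8.16 = 36.49
EV(C) = 0.04 × (-8) + 0.16 × (-48) + 0.8 × 57 = -0.32 − 7.68 + 45.6 = 37.6
Overall = 0.19 × 12.52 + 0.59 × 36.49 + 0.22 × 37.6 = 2.3788 + 21.5291 + 8.272 = 32.1799

$32.18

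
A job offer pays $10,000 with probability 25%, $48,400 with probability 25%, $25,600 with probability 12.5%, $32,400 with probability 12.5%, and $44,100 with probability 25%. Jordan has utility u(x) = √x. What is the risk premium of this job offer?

$2,250

E[u] = 0.25·√10000 + 0.25·√48400 + 0.125·√25600 + 0.125·√32400 + 0.25·√44100 = 0.25·100 + 0.25·220 + 0.125·160 + 0.125·180 + 0.25·210 = 175
CE = (175)² = 30625
Risk premium = EV − CE = 32875 − 30625 = 2250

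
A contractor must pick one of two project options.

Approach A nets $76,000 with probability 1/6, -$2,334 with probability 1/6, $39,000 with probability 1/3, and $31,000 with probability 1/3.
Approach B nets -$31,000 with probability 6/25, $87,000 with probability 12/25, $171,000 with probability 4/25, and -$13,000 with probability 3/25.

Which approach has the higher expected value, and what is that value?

Approach B ($60,120)

Approach A = 1/6 × 76000 + 1/6 × (-2334) + 1/3 × 39000 + 1/3 × 31000 = 12666.6667 − 389 + 13000 + 10333.3333 = 35611
Approach B = 6/25 × (-31000) + 12/25 × 87000 + 4/25 × 171000 + 3/25 × (-13000) = -7440 + 41760 + 27360 − 1560 = 60120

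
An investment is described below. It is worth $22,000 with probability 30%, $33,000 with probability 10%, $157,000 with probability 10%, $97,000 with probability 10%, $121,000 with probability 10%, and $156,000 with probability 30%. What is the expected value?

$94,200

EV = 0.3 × 22000 + 0.1 × 33000 + 0.1 × 157000 + 0.1 × 97000 + 0.1 × 121000 + 0.3 × 156000 = 6600 + 3300 + 15700 + 9700 + 12100 + 46800 = 94200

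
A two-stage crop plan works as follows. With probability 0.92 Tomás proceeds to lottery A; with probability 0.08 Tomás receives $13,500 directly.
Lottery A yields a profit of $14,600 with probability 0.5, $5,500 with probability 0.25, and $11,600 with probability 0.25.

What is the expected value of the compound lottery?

$11,729

EV(A) = 0.5 × 14600 + 0.25 × 5500 + 0.25 × 11600 = 7300 + 1375 + 2900 = 11575
Branch B: 13500 (certain)
Overall = 0.92 × 11575 + 0.08 × 13500 = 10649 + 1080 = 11729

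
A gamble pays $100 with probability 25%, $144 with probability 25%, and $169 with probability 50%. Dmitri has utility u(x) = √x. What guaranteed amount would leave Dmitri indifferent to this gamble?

E[u] = 0.25·√100 + 0.25·√144 + 0.5·√169 = 0.25·10 + 0.25·12 + 0.5·13 = 12
CE = (12)² = 144

$144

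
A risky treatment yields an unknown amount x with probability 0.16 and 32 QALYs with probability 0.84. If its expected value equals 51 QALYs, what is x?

0.16·x + 0.84·32 = 51
0.16·x = 51 − 26.88 = 24.12
x = 24.12 / 0.16 = 150.75

x = 150.75 QALYs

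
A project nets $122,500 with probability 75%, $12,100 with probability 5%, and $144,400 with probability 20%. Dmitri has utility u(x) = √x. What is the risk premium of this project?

$3,024

E[u] = 0.75·√122500 + 0.05·√12100 + 0.2·√144400 = 0.75·350 + 0.05·110 + 0.2·380 = 344
CE = (344)² = 118336
Risk premium = EV − CE = 121360 − 118336 = 3024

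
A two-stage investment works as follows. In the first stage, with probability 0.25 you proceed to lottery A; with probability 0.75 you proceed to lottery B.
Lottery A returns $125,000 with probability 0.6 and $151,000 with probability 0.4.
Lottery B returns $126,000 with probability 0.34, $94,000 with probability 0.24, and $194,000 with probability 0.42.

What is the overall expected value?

$144,010

EV(A) = 0.6 × 125000 + 0.4 × 151000 = 75000 + 60400 = 135400
EV(B) = 0.34 × 126000 + 0.24 × 94000 + 0.42 × 194000 = 42840 + 22560 + 81480 = 146880
Overall = 0.25 × 135400 + 0.75 × 146880 = 33850 + 110160 = 144010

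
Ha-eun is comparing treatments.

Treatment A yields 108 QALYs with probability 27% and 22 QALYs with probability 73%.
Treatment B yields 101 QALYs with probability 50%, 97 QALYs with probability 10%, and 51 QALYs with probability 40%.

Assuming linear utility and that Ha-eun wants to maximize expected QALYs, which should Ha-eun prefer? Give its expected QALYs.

Treatment B (80.6 QALYs)

Treatment A = 0.27 × 108 + 0.73 × 22 = 29.16 + 16.06 = 45.22
Treatment B = 0.5 × 101 + 0.1 × 97 + 0.4 × 51 = 50.5 + 9.7 + 20.4 = 80.6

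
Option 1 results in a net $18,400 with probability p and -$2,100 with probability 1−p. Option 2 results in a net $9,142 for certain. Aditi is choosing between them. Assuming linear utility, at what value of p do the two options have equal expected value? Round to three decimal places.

p = 0.548

p·18400 + (1−p)·(-2100) = 9142
20500p − 2100 = 9142
p = (9142 + 2100) / 20500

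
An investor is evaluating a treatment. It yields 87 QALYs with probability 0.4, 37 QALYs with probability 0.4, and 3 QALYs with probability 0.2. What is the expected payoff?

EV = 0.4 × 87 + 0.4 × 37 + 0.2 × 3 = 34.8 + 14.8 + 0.6 = 50.2

50.2 QALYs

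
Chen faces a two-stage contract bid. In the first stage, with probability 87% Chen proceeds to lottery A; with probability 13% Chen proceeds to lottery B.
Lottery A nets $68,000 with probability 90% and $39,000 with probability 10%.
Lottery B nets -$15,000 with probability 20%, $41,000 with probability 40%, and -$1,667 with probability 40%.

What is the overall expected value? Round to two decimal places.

$58,292.32

EV(A) = 0.9 × 68000 + 0.1 × 39000 = 61200 + 3900 = 65100
EV(B) = 0.2 × (-15000) + 0.4 × 41000 + 0.4 × (-1667) = -3000 + 16400 − 666.8 = 12733.2
Overall = 0.87 × 65100 + 0.13 × 12733.2 = 56637 + 1655.316 = 58292.316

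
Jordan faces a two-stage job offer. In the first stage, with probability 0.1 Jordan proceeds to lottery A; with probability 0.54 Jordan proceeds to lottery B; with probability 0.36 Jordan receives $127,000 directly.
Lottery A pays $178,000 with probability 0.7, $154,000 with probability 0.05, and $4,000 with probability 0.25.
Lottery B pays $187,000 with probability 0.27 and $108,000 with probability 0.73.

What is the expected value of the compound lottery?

$128,888.20

EV(A) = 0.7 × 178000 + 0.05 × 154000 + 0.25 × 4000 = 124600 + 7700 + 1000 = 133300
EV(B) = 0.27 × 187000 + 0.73 × 108000 = 50490 + 78840 = 129330
Branch C: 127000 (certain)
Overall = 0.1 × 133300 + 0.54 × 129330 + 0.36 × 127000 = 13330 + 69838.2 + 45720 = 128888.2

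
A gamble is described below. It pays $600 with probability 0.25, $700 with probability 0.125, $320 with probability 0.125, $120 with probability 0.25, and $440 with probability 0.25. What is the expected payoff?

$417.50

EV = 0.25 × 600 + 0.125 × 700 + 0.125 × 320 + 0.25 × 120 + 0.25 × 440 = 150 + 87.5 + 40 + 30 + 110 = 417.5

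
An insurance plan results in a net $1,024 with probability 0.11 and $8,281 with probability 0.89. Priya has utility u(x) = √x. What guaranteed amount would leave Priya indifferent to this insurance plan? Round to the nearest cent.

$7,141.94

E[u] = 0.11·√1024 + 0.89·√8281 = 0.11·32 + 0.89·91 = 84.51
CE = (84.51)² = 7141.9401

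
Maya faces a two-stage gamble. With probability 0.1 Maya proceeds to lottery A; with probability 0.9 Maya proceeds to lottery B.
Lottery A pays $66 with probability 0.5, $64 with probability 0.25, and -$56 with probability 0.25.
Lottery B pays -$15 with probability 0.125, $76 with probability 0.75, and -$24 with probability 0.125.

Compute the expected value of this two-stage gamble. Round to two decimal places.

EV(A) = 0.5 × 66 + 0.25 × 64 + 0.25 × (-56) = 33 + 16 − 14 = 35
EV(B) = 0.125 × (-15) + 0.75 × 76 + 0.125 × (-24) = -1.875 + 57 − 3 = 52.125
Overall = 0.1 × 35 + 0.9 × 52.125 = 3.5 + 46.9125 = 50.4125

$50.41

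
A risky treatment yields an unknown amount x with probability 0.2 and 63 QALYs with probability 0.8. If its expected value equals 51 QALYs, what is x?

0.2·x + 0.8·63 = 51
0.2·x = 51 − 50.4 = 0.6
x = 0.6 / 0.2 = 3

x = 3 QALYs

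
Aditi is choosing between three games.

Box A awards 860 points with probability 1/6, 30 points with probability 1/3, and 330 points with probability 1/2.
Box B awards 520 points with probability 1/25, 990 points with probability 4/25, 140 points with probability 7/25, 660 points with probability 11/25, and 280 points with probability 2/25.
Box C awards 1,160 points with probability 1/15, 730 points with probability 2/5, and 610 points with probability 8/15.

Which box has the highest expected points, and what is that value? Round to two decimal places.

Box C (694.67 points)

Box A = 1/6 × 860 + 1/3 × 30 + 1/2 × 330 = 143.3333 + 10 + 165 = 318.3333
Box B = 1/25 × 520 + 4/25 × 990 + 7/25 × 140 + 11/25 × 660 + 2/25 × 280 = 20.8 + 158.4 + 39.2 + 290.4 + 22.4 = 531.2
Box C = 1/15 × 1160 + 2/5 × 730 + 8/15 × 610 = 77.3333 + 292 + 325.3333 = 694.6667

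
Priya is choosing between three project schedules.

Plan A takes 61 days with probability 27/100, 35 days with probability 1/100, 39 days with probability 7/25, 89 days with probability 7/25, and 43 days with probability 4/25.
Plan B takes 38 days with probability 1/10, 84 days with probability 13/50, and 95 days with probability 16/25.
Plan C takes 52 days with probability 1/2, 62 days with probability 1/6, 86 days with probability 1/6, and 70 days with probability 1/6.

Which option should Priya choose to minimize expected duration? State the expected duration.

Plan A (59.54 days)

Plan A = 27/100 × 61 + 1/100 × 35 + 7/25 × 39 + 7/25 × 89 + 4/25 × 43 = 16.47 + 0.35 + 10.92 + 24.92 + 6.88 = 59.54
Plan B = 1/10 × 38 + 13/50 × 84 + 16/25 × 95 = 3.8 + 21.84 + 60.8 = 86.44
Plan C = 1/2 × 52 + 1/6 × 62 + 1/6 × 86 + 1/6 × 70 = 26 + 10.3333 + 14.3333 + 11.6667 = 62.3333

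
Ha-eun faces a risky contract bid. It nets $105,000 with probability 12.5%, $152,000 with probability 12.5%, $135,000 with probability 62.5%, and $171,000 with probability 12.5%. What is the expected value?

$137,875

EV = 0.125 × 105000 + 0.125 × 152000 + 0.625 × 135000 + 0.125 × 171000 = 13125 + 19000 + 84375 + 21375 = 137875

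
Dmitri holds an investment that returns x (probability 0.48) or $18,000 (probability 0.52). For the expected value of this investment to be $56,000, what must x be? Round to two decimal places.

x = $97,166.67

0.48·x + 0.52·18000 = 56000
0.48·x = 56000 − 9360 = 46640
x = 46640 / 0.48 = 97166.6667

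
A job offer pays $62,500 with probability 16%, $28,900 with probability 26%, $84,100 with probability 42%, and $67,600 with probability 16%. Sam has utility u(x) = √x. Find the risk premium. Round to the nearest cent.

E[u] = 0.16·√62500 + 0.26·√28900 + 0.42·√84100 + 0.16·√67600 = 0.16·250 + 0.26·170 + 0.42·290 + 0.16·260 = 247.6
CE = (247.6)² = 61305.76
Risk premium = EV − CE = 63652 − 61305.76 = 2346.24

$2,346.24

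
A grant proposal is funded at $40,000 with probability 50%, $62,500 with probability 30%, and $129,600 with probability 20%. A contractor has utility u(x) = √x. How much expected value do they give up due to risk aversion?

E[u] = 0.5·√40000 + 0.3·√62500 + 0.2·√129600 = 0.5·200 + 0.3·250 + 0.2·360 = 247
CE = (247)² = 61009
Risk premium = EV − CE = 64670 − 61009 = 3661

$3,661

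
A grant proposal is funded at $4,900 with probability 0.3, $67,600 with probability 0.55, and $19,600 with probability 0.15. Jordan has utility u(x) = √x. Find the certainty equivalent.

$34,225

E[u] = 0.3·√4900 + 0.55·√67600 + 0.15·√19600 = 0.3·70 + 0.55·260 + 0.15·140 = 185
CE = (185)² = 34225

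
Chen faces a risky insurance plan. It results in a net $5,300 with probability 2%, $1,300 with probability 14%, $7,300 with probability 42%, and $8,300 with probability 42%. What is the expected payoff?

EV = 0.02 × 5300 + 0.14 × 1300 + 0.42 × 7300 + 0.42 × 8300 = 106 + 182 + 3066 + 3486 = 6840

$6,840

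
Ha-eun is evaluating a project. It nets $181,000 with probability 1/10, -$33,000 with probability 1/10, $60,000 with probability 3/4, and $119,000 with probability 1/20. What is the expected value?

EV = 1/10 × 181000 + 1/10 × (-33000) + 3/4 × 60000 + 1/20 × 119000 = 18100 − 3300 + 45000 + 5950 = 65750

$65,750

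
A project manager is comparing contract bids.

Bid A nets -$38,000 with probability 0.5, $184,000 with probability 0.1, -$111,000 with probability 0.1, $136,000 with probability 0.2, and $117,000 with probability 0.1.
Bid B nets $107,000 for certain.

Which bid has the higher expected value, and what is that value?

Bid A = 0.5 × (-38000) + 0.1 × 184000 + 0.1 × (-111000) + 0.2 × 136000 + 0.1 × 117000 = -19000 + 18400 − 11100 + 27200 + 11700 = 27200
Bid B: 107000 (certain)

Bid B ($107,000)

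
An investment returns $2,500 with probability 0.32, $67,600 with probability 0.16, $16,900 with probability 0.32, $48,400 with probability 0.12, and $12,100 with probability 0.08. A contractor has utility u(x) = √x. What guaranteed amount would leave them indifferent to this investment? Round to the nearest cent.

E[u] = 0.32·√2500 + 0.16·√67600 + 0.32·√16900 + 0.12·√48400 + 0.08·√12100 = 0.32·50 + 0.16·260 + 0.32·130 + 0.12·220 + 0.08·110 = 134.4
CE = (134.4)² = 18063.36

$18,063.36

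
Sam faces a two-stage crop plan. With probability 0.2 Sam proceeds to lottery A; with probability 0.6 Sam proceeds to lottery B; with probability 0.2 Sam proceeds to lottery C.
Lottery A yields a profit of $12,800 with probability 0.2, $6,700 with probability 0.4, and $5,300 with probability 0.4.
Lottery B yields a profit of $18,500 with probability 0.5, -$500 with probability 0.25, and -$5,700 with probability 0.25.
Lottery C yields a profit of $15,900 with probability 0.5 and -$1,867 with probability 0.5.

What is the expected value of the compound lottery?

$7,495.30

EV(A) = 0.2 × 12800 + 0.4 × 6700 + 0.4 × 5300 = 2560 + 2680 + 2120 = 7360
EV(B) = 0.5 × 18500 + 0.25 × (-500) + 0.25 × (-5700) = 9250 − 125 − 1425 = 7700
EV(C) = 0.5 × 15900 + 0.5 × (-1867) = 7950 − 933.5 = 7016.5
Overall = 0.2 × 7360 + 0.6 × 7700 + 0.2 × 7016.5 = 1472 + 4620 + 1403.3 = 7495.3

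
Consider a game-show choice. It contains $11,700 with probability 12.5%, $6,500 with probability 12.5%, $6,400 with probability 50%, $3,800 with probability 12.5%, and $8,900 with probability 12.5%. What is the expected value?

$7,062.50

EV = 0.125 × 11700 + 0.125 × 6500 + 0.5 × 6400 + 0.125 × 3800 + 0.125 × 8900 = 1462.5 + 812.5 + 3200 + 475 + 1112.5 = 7062.5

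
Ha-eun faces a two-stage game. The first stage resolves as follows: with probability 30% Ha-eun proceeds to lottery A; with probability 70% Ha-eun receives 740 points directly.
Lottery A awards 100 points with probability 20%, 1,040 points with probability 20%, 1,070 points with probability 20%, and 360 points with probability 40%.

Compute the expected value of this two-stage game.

693.8 points

EV(A) = 0.2 × 100 + 0.2 × 1040 + 0.2 × 1070 + 0.4 × 360 = 20 + 208 + 214 + 144 = 586
Branch B: 740 (certain)
Overall = 0.3 × 586 + 0.7 × 740 = 175.8 + 518 = 693.8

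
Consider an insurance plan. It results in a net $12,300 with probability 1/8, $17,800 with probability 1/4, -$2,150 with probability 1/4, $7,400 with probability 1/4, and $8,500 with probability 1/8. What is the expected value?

$8,362.50

EV = 1/8 × 12300 + 1/4 × 17800 + 1/4 × (-2150) + 1/4 × 7400 + 1/8 × 8500 = 1537.5 + 4450 − 537.5 + 1850 + 1062.5 = 8362.5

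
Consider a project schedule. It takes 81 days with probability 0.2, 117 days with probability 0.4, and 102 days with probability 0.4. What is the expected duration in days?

EV = 0.2 × 81 + 0.4 × 117 + 0.4 × 102 = 16.2 + 46.8 + 40.8 = 103.8

103.8 days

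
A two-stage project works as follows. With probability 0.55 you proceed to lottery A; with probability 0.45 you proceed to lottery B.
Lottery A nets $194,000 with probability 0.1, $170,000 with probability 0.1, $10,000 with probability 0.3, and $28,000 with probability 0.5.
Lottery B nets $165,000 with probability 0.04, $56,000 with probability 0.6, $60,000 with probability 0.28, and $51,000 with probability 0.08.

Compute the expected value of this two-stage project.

$56,856

EV(A) = 0.1 × 194000 + 0.1 × 170000 + 0.3 × 10000 + 0.5 × 28000 = 19400 + 17000 + 3000 + 14000 = 53400
EV(B) = 0.04 × 165000 + 0.6 × 56000 + 0.28 × 60000 + 0.08 × 51000 = 6600 + 33600 + 16800 + 4080 = 61080
Overall = 0.55 × 53400 + 0.45 × 61080 = 29370 + 27486 = 56856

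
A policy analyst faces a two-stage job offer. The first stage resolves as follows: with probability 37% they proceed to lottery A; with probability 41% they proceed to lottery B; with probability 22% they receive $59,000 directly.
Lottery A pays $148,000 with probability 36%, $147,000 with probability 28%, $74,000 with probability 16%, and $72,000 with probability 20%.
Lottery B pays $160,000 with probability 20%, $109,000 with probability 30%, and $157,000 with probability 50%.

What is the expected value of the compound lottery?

EV(A) = 0.36 × 148000 + 0.28 × 147000 + 0.16 × 74000 + 0.2 × 72000 = 53280 + 41160 + 11840 + 14400 = 120680
EV(B) = 0.2 × 160000 + 0.3 × 109000 + 0.5 × 157000 = 32000 + 32700 + 78500 = 143200
Branch C: 59000 (certain)
Overall = 0.37 × 120680 + 0.41 × 143200 + 0.22 × 59000 = 44651.6 + 58712 + 12980 = 116343.6

$116,343.60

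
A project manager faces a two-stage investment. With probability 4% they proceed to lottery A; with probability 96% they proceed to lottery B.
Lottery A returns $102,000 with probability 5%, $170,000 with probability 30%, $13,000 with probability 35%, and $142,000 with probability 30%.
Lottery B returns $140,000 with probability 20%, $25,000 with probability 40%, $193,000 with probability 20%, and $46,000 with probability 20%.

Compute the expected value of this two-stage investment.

$86,498

EV(A) = 0.05 × 102000 + 0.3 × 170000 + 0.35 × 13000 + 0.3 × 142000 = 5100 + 51000 + 4550 + 42600 = 103250
EV(B) = 0.2 × 140000 + 0.4 × 25000 + 0.2 × 193000 + 0.2 × 46000 = 28000 + 10000 + 38600 + 9200 = 85800
Overall = 0.04 × 103250 + 0.96 × 85800 = 4130 + 82368 = 86498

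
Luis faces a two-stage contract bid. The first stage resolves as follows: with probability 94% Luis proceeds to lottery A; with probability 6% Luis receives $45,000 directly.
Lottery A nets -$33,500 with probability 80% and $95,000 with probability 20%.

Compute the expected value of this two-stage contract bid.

-$4,632

EV(A) = 0.8 × (-33500) + 0.2 × 95000 = -26800 + 19000 = -7800
Branch B: 45000 (certain)
Overall = 0.94 × (-7800) + 0.06 × 45000 = -7332 + 2700 = -4632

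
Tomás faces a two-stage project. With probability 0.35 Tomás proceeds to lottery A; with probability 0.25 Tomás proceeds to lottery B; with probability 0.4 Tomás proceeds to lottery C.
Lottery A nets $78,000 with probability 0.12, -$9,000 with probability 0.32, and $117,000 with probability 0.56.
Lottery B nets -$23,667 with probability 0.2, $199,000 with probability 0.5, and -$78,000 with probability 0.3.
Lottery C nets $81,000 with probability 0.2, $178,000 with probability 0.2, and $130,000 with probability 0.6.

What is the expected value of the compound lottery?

$94,961.65

EV(A) = 0.12 × 78000 + 0.32 × (-9000) + 0.56 × 117000 = 9360 − 2880 + 65520 = 72000
EV(B) = 0.2 × (-23667) + 0.5 × 199000 + 0.3 × (-78000) = -4733.4 + 99500 − 23400 = 71366.6
EV(C) = 0.2 × 81000 + 0.2 × 178000 + 0.6 × 130000 = 16200 + 35600 + 78000 = 129800
Overall = 0.35 × 72000 + 0.25 × 71366.6 + 0.4 × 129800 = 25200 + 17841.65 + 51920 = 94961.65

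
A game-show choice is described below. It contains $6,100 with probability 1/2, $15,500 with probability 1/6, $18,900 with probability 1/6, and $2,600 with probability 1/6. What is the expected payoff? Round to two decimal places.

EV = 1/2 × 6100 + 1/6 × 15500 + 1/6 × 18900 + 1/6 × 2600 = 3050 + 2583.3333 + 3150 + 433.3333 = 9216.6667

$9,216.67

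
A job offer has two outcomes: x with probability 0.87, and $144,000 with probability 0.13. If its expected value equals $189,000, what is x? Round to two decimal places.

x = $195,724.14

0.87·x + 0.13·144000 = 189000
0.87·x = 189000 − 18720 = 170280
x = 170280 / 0.87 = 195724.1379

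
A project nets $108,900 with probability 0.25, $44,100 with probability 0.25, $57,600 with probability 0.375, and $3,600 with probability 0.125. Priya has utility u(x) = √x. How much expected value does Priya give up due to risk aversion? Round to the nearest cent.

E[u] = 0.25·√108900 + 0.25·√44100 + 0.375·√57600 + 0.125·√3600 = 0.25·330 + 0.25·210 + 0.375·240 + 0.125·60 = 232.5
CE = (232.5)² = 54056.25
Risk premium = EV − CE = 60300 − 54056.25 = 6243.75

$6,243.75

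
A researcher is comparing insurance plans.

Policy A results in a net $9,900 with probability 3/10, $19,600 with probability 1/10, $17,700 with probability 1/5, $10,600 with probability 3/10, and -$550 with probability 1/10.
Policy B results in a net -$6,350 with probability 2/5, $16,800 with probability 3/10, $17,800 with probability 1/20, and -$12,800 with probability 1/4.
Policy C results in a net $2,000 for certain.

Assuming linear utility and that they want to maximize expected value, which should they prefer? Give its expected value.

Policy A ($11,595)

Policy A = 3/10 × 9900 + 1/10 × 19600 + 1/5 × 17700 + 3/10 × 10600 + 1/10 × (-550) = 2970 + 1960 + 3540 + 3180 − 55 = 11595
Policy B = 2/5 × (-6350) + 3/10 × 16800 + 1/20 × 17800 + 1/4 × (-12800) = -2540 + 5040 + 890 − 3200 = 190
Policy C: 2000 (certain)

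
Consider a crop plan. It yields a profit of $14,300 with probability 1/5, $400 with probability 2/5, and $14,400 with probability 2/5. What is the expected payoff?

$8,780

EV = 1/5 × 14300 + 2/5 × 400 + 2/5 × 14400 = 2860 + 160 + 5760 = 8780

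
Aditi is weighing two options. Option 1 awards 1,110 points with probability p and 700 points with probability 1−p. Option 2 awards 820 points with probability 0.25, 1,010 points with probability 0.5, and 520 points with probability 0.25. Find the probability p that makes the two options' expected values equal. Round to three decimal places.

p = 0.341

EV(Option 2) = 0.25 × 820 + 0.5 × 1010 + 0.25 × 520 = 205 + 505 + 130 = 840
p·1110 + (1−p)·700 = 840
410p + 700 = 840
p = (840 − 700) / 410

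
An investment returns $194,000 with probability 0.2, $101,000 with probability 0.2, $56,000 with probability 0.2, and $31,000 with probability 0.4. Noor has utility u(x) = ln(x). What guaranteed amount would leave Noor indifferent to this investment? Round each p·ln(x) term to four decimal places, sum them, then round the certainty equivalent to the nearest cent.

$63,767.57

E[u] = 0.2·ln(194000) + 0.2·ln(101000) + 0.2·ln(56000) + 0.4·ln(31000) = 2.4351 + 2.3046 + 2.1866 + 4.1367 = 11.0630
CE = e^11.0630 ≈ 63767.57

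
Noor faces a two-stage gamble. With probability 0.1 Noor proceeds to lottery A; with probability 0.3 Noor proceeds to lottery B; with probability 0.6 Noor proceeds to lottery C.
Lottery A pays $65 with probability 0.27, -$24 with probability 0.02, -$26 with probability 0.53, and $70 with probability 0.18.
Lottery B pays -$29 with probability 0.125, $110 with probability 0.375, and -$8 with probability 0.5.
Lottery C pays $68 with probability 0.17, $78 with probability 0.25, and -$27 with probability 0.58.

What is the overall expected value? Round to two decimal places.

EV(A) = 0.27 × 65 + 0.02 × (-24) + 0.53 × (-26) + 0.18 × 70 = 17.55 − 0.48 − 13.78 + 12.6 = 15.89
EV(B) = 0.125 × (-29) + 0.375 × 110 + 0.5 × (-8) = -3.625 + 41.25 − 4 = 33.625
EV(C) = 0.17 × 68 + 0.25 × 78 + 0.58 × (-27) = 11.56 + 19.5 − 15.66 = 15.4
Overall = 0.1 × 15.89 + 0.3 × 33.625 + 0.6 × 15.4 = 1.589 + 10.0875 + 9.24 = 20.9165

$20.92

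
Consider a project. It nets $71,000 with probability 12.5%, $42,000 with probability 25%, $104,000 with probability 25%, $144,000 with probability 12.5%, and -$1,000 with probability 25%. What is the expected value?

EV = 0.125 × 71000 + 0.25 × 42000 + 0.25 × 104000 + 0.125 × 144000 + 0.25 × (-1000) = 8875 + 10500 + 26000 + 18000 − 250 = 63125

$63,125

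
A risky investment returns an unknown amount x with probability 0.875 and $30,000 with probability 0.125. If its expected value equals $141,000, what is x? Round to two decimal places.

x = $156,857.14

0.875·x + 0.125·30000 = 141000
0.875·x = 141000 − 3750 = 137250
x = 137250 / 0.875 = 156857.1429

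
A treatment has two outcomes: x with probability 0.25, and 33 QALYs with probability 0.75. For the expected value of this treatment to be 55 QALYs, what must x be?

0.25·x + 0.75·33 = 55
0.25·x = 55 − 24.75 = 30.25
x = 30.25 / 0.25 = 121

x = 121 QALYs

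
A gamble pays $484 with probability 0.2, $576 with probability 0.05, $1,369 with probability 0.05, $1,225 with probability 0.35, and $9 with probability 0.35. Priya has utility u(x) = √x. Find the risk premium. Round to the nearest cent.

$195.39

E[u] = 0.2·√484 + 0.05·√576 + 0.05·√1369 + 0.35·√1225 + 0.35·√9 = 0.2·22 + 0.05·24 + 0.05·37 + 0.35·35 + 0.35·3 = 20.75
CE = (20.75)² = 430.5625
Risk premium = EV − CE = 625.95 − 430.5625 = 195.3875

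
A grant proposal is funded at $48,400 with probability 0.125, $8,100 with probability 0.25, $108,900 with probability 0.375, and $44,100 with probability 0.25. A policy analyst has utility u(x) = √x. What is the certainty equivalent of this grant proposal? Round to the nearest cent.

$51,189.06

E[u] = 0.125·√48400 + 0.25·√8100 + 0.375·√108900 + 0.25·√44100 = 0.125·220 + 0.25·90 + 0.375·330 + 0.25·210 = 226.25
CE = (226.25)² = 51189.0625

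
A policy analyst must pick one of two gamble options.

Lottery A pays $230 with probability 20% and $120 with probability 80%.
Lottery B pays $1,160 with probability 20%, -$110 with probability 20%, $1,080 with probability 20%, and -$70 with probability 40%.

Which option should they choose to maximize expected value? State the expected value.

Lottery B ($398)

Lottery A = 0.2 × 230 + 0.8 × 120 = 46 + 96 = 142
Lottery B = 0.2 × 1160 + 0.2 × (-110) + 0.2 × 1080 + 0.4 × (-70) = 232 − 22 + 216 − 28 = 398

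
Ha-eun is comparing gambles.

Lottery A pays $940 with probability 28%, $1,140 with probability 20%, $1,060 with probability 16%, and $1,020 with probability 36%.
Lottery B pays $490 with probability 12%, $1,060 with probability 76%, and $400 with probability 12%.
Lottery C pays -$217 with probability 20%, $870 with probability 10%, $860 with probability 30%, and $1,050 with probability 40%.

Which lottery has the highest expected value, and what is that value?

Lottery A ($1,028)

Lottery A = 0.28 × 940 + 0.2 × 1140 + 0.16 × 1060 + 0.36 × 1020 = 263.2 + 228 + 169.6 + 367.2 = 1028
Lottery B = 0.12 × 490 + 0.76 × 1060 + 0.12 × 400 = 58.8 + 805.6 + 48 = 912.4
Lottery C = 0.2 × (-217) + 0.1 × 870 + 0.3 × 860 + 0.4 × 1050 = -43.4 + 87 + 258 + 420 = 721.6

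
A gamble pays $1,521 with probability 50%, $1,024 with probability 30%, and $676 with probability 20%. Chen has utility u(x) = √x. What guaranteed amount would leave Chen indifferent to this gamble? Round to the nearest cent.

E[u] = 0.5·√1521 + 0.3·√1024 + 0.2·√676 = 0.5·39 + 0.3·32 + 0.2·26 = 34.3
CE = (34.3)² = 1176.49

$1,176.49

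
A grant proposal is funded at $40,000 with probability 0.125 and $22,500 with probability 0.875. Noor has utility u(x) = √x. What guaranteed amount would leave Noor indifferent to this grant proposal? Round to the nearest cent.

$24,414.06

E[u] = 0.125·√40000 + 0.875·√22500 = 0.125·200 + 0.875·150 = 156.25
CE = (156.25)² = 24414.0625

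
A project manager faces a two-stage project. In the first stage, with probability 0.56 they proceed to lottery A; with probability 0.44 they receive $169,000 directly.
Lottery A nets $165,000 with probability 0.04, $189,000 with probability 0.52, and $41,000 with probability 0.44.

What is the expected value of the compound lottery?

EV(A) = 0.04 × 165000 + 0.52 × 189000 + 0.44 × 41000 = 6600 + 98280 + 18040 = 122920
Branch B: 169000 (certain)
Overall = 0.56 × 122920 + 0.44 × 169000 = 68835.2 + 74360 = 143195.2

$143,195.20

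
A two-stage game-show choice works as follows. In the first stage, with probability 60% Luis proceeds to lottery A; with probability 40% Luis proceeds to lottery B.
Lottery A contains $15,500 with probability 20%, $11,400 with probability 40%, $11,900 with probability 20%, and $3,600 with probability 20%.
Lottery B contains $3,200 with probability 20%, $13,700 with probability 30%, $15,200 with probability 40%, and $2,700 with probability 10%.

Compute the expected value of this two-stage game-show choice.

$10,896

EV(A) = 0.2 × 15500 + 0.4 × 11400 + 0.2 × 11900 + 0.2 × 3600 = 3100 + 4560 + 2380 + 720 = 10760
EV(B) = 0.2 × 3200 + 0.3 × 13700 + 0.4 × 15200 + 0.1 × 2700 = 640 + 4110 + 6080 + 270 = 11100
Overall = 0.6 × 10760 + 0.4 × 11100 = 6456 + 4440 = 10896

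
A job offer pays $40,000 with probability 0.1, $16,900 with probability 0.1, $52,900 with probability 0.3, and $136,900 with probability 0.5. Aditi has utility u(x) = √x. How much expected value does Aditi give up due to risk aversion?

E[u] = 0.1·√40000 + 0.1·√16900 + 0.3·√52900 + 0.5·√136900 = 0.1·200 + 0.1·130 + 0.3·230 + 0.5·370 = 287
CE = (287)² = 82369
Risk premium = EV − CE = 90010 − 82369 = 7641

$7,641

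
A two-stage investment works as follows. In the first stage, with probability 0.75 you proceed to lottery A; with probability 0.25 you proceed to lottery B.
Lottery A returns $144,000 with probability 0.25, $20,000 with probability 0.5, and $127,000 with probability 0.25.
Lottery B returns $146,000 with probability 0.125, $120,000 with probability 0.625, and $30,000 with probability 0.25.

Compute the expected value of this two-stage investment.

$83,500

EV(A) = 0.25 × 144000 + 0.5 × 20000 + 0.25 × 127000 = 36000 + 10000 + 31750 = 77750
EV(B) = 0.125 × 146000 + 0.625 × 120000 + 0.25 × 30000 = 18250 + 75000 + 7500 = 100750
Overall = 0.75 × 77750 + 0.25 × 100750 = 58312.5 + 25187.5 = 83500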